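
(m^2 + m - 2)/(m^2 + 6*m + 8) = (m - 1)/(m + 4)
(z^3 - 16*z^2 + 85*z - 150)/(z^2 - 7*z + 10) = (z^2 - 11*z + 30)/(z - 2)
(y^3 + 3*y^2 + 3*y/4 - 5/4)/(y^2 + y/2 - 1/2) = y + 5/2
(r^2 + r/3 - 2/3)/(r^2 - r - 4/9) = 3*(-3*r^2 - r + 2)/(-9*r^2 + 9*r + 4)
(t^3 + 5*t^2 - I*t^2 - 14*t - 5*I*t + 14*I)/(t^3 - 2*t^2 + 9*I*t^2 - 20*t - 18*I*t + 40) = (t^2 + t*(7 - I) - 7*I)/(t^2 + 9*I*t - 20)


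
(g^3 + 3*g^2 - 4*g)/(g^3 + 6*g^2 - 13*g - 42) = g*(g^2 + 3*g - 4)/(g^3 + 6*g^2 - 13*g - 42)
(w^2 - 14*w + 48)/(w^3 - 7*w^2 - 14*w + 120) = (w - 8)/(w^2 - w - 20)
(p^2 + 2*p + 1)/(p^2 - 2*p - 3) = (p + 1)/(p - 3)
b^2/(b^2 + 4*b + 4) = b^2/(b^2 + 4*b + 4)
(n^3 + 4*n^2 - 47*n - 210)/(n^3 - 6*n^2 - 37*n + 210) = (n + 5)/(n - 5)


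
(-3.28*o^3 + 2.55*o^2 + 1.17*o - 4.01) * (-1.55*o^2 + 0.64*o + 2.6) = 5.084*o^5 - 6.0517*o^4 - 8.7095*o^3 + 13.5943*o^2 + 0.4756*o - 10.426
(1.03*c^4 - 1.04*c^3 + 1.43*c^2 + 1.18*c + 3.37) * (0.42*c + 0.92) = 0.4326*c^5 + 0.5108*c^4 - 0.3562*c^3 + 1.8112*c^2 + 2.501*c + 3.1004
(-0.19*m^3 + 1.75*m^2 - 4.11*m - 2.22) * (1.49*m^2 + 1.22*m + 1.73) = -0.2831*m^5 + 2.3757*m^4 - 4.3176*m^3 - 5.2945*m^2 - 9.8187*m - 3.8406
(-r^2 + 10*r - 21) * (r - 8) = -r^3 + 18*r^2 - 101*r + 168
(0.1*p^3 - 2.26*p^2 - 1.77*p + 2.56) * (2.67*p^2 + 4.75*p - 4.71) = 0.267*p^5 - 5.5592*p^4 - 15.9319*p^3 + 9.0723*p^2 + 20.4967*p - 12.0576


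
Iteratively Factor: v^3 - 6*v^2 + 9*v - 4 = (v - 1)*(v^2 - 5*v + 4) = (v - 1)^2*(v - 4)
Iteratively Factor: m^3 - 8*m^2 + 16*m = (m - 4)*(m^2 - 4*m) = m*(m - 4)*(m - 4)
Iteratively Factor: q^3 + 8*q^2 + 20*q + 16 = (q + 2)*(q^2 + 6*q + 8) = (q + 2)*(q + 4)*(q + 2)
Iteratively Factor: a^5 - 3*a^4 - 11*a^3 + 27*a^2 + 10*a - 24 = (a + 1)*(a^4 - 4*a^3 - 7*a^2 + 34*a - 24) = (a + 1)*(a + 3)*(a^3 - 7*a^2 + 14*a - 8) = (a - 1)*(a + 1)*(a + 3)*(a^2 - 6*a + 8) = (a - 4)*(a - 1)*(a + 1)*(a + 3)*(a - 2)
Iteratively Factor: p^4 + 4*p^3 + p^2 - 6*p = (p + 3)*(p^3 + p^2 - 2*p) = (p - 1)*(p + 3)*(p^2 + 2*p) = (p - 1)*(p + 2)*(p + 3)*(p)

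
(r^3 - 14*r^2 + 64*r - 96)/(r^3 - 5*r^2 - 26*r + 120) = (r - 4)/(r + 5)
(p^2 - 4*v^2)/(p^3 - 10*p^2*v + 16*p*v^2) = (p + 2*v)/(p*(p - 8*v))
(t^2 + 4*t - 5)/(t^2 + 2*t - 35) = (t^2 + 4*t - 5)/(t^2 + 2*t - 35)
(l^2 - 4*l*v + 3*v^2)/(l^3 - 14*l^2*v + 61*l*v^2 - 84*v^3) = (l - v)/(l^2 - 11*l*v + 28*v^2)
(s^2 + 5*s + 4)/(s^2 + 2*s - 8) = (s + 1)/(s - 2)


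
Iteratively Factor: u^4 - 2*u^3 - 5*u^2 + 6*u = (u - 3)*(u^3 + u^2 - 2*u) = u*(u - 3)*(u^2 + u - 2) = u*(u - 3)*(u - 1)*(u + 2)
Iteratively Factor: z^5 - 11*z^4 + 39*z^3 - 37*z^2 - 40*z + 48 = (z - 3)*(z^4 - 8*z^3 + 15*z^2 + 8*z - 16) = (z - 3)*(z - 1)*(z^3 - 7*z^2 + 8*z + 16) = (z - 4)*(z - 3)*(z - 1)*(z^2 - 3*z - 4) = (z - 4)*(z - 3)*(z - 1)*(z + 1)*(z - 4)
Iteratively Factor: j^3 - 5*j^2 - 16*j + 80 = (j - 4)*(j^2 - j - 20) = (j - 4)*(j + 4)*(j - 5)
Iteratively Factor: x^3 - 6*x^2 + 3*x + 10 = (x - 5)*(x^2 - x - 2) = (x - 5)*(x + 1)*(x - 2)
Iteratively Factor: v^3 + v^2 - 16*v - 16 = (v + 1)*(v^2 - 16) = (v - 4)*(v + 1)*(v + 4)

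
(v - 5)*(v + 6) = v^2 + v - 30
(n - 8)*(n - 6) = n^2 - 14*n + 48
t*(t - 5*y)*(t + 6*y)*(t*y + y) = t^4*y + t^3*y^2 + t^3*y - 30*t^2*y^3 + t^2*y^2 - 30*t*y^3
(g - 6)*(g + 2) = g^2 - 4*g - 12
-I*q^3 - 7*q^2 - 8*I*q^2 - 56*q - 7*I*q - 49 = (q + 7)*(q - 7*I)*(-I*q - I)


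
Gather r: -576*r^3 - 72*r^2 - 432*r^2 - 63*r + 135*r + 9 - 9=-576*r^3 - 504*r^2 + 72*r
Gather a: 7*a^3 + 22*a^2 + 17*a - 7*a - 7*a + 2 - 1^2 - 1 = 7*a^3 + 22*a^2 + 3*a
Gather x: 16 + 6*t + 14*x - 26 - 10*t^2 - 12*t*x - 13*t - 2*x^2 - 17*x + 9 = -10*t^2 - 7*t - 2*x^2 + x*(-12*t - 3) - 1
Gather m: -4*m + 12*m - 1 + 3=8*m + 2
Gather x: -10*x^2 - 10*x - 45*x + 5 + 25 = -10*x^2 - 55*x + 30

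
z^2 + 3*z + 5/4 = (z + 1/2)*(z + 5/2)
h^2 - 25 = (h - 5)*(h + 5)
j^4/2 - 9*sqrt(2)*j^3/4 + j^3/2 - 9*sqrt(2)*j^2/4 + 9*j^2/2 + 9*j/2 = j*(j/2 + 1/2)*(j - 3*sqrt(2))*(j - 3*sqrt(2)/2)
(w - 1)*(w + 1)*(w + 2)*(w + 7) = w^4 + 9*w^3 + 13*w^2 - 9*w - 14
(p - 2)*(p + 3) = p^2 + p - 6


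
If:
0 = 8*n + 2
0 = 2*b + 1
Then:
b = -1/2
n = -1/4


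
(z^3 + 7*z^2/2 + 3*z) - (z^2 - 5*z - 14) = z^3 + 5*z^2/2 + 8*z + 14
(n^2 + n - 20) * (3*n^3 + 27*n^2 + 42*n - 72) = 3*n^5 + 30*n^4 + 9*n^3 - 570*n^2 - 912*n + 1440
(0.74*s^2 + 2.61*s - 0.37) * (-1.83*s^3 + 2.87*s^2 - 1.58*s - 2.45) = -1.3542*s^5 - 2.6525*s^4 + 6.9986*s^3 - 6.9987*s^2 - 5.8099*s + 0.9065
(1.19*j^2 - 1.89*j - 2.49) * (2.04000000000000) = 2.4276*j^2 - 3.8556*j - 5.0796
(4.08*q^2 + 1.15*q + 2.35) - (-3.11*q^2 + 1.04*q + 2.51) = 7.19*q^2 + 0.11*q - 0.16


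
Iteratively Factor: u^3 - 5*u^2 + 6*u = (u - 2)*(u^2 - 3*u) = (u - 3)*(u - 2)*(u)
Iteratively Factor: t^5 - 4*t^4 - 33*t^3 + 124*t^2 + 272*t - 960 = (t - 4)*(t^4 - 33*t^2 - 8*t + 240) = (t - 4)*(t + 4)*(t^3 - 4*t^2 - 17*t + 60) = (t - 4)*(t + 4)^2*(t^2 - 8*t + 15) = (t - 5)*(t - 4)*(t + 4)^2*(t - 3)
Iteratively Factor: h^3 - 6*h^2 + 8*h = (h)*(h^2 - 6*h + 8) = h*(h - 4)*(h - 2)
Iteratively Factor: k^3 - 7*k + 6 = (k - 1)*(k^2 + k - 6) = (k - 2)*(k - 1)*(k + 3)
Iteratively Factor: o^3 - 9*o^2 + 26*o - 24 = (o - 4)*(o^2 - 5*o + 6) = (o - 4)*(o - 2)*(o - 3)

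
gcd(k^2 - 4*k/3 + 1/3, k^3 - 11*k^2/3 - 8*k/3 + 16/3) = k - 1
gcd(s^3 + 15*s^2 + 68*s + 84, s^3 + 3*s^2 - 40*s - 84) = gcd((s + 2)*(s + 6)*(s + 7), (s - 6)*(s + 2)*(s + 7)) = s^2 + 9*s + 14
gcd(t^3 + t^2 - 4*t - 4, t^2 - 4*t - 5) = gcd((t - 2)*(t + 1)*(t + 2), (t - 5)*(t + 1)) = t + 1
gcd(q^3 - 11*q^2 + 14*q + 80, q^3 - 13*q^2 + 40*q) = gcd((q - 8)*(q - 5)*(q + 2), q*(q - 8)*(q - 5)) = q^2 - 13*q + 40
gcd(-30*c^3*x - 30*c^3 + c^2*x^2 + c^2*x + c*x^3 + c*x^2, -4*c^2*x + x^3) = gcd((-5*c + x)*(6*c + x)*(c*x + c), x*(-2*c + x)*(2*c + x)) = 1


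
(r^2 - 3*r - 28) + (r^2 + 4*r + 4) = 2*r^2 + r - 24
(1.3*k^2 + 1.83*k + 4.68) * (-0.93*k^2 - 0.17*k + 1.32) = -1.209*k^4 - 1.9229*k^3 - 2.9475*k^2 + 1.62*k + 6.1776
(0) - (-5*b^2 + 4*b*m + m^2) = 5*b^2 - 4*b*m - m^2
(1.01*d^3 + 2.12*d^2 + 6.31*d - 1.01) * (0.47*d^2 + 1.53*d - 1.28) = 0.4747*d^5 + 2.5417*d^4 + 4.9165*d^3 + 6.466*d^2 - 9.6221*d + 1.2928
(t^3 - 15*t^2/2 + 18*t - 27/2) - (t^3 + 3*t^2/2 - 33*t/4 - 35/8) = -9*t^2 + 105*t/4 - 73/8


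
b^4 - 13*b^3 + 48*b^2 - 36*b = b*(b - 6)^2*(b - 1)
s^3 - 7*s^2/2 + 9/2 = (s - 3)*(s - 3/2)*(s + 1)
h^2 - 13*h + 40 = (h - 8)*(h - 5)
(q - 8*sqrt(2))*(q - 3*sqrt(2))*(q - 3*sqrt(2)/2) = q^3 - 25*sqrt(2)*q^2/2 + 81*q - 72*sqrt(2)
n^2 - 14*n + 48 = (n - 8)*(n - 6)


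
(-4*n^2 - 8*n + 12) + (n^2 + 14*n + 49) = -3*n^2 + 6*n + 61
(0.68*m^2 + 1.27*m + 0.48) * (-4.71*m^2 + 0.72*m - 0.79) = -3.2028*m^4 - 5.4921*m^3 - 1.8836*m^2 - 0.6577*m - 0.3792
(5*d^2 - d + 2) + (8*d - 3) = 5*d^2 + 7*d - 1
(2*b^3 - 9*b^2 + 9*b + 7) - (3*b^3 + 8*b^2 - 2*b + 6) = -b^3 - 17*b^2 + 11*b + 1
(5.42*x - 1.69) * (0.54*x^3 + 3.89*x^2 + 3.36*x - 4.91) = 2.9268*x^4 + 20.1712*x^3 + 11.6371*x^2 - 32.2906*x + 8.2979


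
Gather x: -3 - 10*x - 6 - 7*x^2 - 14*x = -7*x^2 - 24*x - 9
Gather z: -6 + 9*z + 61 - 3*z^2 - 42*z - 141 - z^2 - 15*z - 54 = -4*z^2 - 48*z - 140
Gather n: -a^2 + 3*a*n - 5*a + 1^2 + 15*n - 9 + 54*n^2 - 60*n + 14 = -a^2 - 5*a + 54*n^2 + n*(3*a - 45) + 6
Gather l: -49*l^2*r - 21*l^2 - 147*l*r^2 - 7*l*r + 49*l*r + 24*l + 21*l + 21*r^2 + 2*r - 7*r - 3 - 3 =l^2*(-49*r - 21) + l*(-147*r^2 + 42*r + 45) + 21*r^2 - 5*r - 6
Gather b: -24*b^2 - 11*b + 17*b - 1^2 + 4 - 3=-24*b^2 + 6*b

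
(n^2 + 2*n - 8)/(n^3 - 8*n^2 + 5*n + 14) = (n + 4)/(n^2 - 6*n - 7)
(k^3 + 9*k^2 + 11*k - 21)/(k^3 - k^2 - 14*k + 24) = (k^3 + 9*k^2 + 11*k - 21)/(k^3 - k^2 - 14*k + 24)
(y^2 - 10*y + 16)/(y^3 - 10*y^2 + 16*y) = 1/y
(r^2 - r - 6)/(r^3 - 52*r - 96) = (r - 3)/(r^2 - 2*r - 48)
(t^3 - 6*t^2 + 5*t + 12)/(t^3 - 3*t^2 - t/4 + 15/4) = 4*(t^2 - 7*t + 12)/(4*t^2 - 16*t + 15)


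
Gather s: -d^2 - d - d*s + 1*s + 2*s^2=-d^2 - d + 2*s^2 + s*(1 - d)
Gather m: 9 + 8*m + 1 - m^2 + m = -m^2 + 9*m + 10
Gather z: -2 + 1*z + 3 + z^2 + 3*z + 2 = z^2 + 4*z + 3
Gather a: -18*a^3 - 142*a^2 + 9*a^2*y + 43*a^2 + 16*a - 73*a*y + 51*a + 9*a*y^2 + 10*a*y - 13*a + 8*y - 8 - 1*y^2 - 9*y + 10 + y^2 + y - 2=-18*a^3 + a^2*(9*y - 99) + a*(9*y^2 - 63*y + 54)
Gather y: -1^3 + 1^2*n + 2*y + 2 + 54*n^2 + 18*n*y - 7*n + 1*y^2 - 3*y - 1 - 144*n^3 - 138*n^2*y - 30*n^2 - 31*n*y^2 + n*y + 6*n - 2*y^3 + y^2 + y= -144*n^3 + 24*n^2 - 2*y^3 + y^2*(2 - 31*n) + y*(-138*n^2 + 19*n)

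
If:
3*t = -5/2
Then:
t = -5/6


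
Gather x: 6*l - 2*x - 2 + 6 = 6*l - 2*x + 4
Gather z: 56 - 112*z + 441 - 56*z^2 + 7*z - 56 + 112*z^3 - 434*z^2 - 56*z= 112*z^3 - 490*z^2 - 161*z + 441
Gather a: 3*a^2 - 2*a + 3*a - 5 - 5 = 3*a^2 + a - 10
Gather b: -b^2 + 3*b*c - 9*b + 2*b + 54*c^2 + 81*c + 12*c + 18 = -b^2 + b*(3*c - 7) + 54*c^2 + 93*c + 18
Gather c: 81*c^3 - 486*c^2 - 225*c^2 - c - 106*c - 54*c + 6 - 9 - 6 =81*c^3 - 711*c^2 - 161*c - 9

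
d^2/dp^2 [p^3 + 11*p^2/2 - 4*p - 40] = 6*p + 11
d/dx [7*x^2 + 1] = 14*x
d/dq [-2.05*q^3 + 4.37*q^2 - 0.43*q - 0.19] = -6.15*q^2 + 8.74*q - 0.43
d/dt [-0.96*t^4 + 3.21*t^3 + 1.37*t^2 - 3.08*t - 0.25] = -3.84*t^3 + 9.63*t^2 + 2.74*t - 3.08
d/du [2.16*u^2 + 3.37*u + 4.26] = 4.32*u + 3.37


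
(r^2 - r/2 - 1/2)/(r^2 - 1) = (r + 1/2)/(r + 1)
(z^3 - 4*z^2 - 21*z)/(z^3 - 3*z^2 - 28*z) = (z + 3)/(z + 4)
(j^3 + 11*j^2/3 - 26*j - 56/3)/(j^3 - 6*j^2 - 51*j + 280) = (3*j^2 - 10*j - 8)/(3*(j^2 - 13*j + 40))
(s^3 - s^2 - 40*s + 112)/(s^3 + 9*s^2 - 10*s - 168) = (s - 4)/(s + 6)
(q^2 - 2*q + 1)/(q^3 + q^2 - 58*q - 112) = (q^2 - 2*q + 1)/(q^3 + q^2 - 58*q - 112)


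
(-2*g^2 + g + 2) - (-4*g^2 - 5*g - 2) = 2*g^2 + 6*g + 4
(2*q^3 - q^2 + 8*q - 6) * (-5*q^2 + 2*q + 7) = -10*q^5 + 9*q^4 - 28*q^3 + 39*q^2 + 44*q - 42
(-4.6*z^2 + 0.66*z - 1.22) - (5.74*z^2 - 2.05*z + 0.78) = -10.34*z^2 + 2.71*z - 2.0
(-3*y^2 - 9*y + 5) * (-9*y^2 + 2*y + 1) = 27*y^4 + 75*y^3 - 66*y^2 + y + 5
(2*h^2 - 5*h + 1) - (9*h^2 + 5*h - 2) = -7*h^2 - 10*h + 3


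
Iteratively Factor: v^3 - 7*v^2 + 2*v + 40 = (v + 2)*(v^2 - 9*v + 20) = (v - 5)*(v + 2)*(v - 4)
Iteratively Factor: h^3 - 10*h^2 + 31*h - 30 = (h - 2)*(h^2 - 8*h + 15) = (h - 5)*(h - 2)*(h - 3)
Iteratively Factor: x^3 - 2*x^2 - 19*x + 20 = (x - 5)*(x^2 + 3*x - 4) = (x - 5)*(x - 1)*(x + 4)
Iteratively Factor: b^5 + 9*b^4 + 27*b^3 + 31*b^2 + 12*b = (b + 4)*(b^4 + 5*b^3 + 7*b^2 + 3*b) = (b + 1)*(b + 4)*(b^3 + 4*b^2 + 3*b) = b*(b + 1)*(b + 4)*(b^2 + 4*b + 3) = b*(b + 1)^2*(b + 4)*(b + 3)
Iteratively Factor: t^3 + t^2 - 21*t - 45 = (t + 3)*(t^2 - 2*t - 15) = (t - 5)*(t + 3)*(t + 3)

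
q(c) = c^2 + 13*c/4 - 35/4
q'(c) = 2*c + 13/4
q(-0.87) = -10.82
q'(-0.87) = 1.51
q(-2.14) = -11.13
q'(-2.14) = -1.03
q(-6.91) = 16.54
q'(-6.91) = -10.57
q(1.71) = -0.27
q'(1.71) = 6.67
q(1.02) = -4.39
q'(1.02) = 5.29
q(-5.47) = 3.39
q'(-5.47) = -7.69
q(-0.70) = -10.54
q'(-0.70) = 1.85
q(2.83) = 8.46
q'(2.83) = 8.91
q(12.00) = 174.25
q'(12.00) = 27.25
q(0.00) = -8.75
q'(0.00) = 3.25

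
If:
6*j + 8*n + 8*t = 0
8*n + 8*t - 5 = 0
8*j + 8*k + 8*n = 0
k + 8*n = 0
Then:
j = -5/6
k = 20/21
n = -5/42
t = 125/168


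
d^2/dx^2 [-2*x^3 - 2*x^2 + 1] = -12*x - 4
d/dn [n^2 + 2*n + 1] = 2*n + 2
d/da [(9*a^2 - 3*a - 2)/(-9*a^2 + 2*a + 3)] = (-9*a^2 + 18*a - 5)/(81*a^4 - 36*a^3 - 50*a^2 + 12*a + 9)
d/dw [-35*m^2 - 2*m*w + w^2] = -2*m + 2*w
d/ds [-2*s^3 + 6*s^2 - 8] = 6*s*(2 - s)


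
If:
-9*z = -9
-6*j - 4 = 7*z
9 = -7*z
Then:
No Solution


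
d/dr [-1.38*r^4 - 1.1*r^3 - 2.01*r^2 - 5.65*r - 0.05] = -5.52*r^3 - 3.3*r^2 - 4.02*r - 5.65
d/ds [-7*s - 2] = -7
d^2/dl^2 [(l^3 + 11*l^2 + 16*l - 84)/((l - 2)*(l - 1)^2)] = 6*(5*l + 51)/(l^4 - 4*l^3 + 6*l^2 - 4*l + 1)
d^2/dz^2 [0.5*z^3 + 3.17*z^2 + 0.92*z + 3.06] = 3.0*z + 6.34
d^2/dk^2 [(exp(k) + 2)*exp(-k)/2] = exp(-k)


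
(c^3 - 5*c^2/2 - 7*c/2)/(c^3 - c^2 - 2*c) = (c - 7/2)/(c - 2)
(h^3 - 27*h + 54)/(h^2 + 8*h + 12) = (h^2 - 6*h + 9)/(h + 2)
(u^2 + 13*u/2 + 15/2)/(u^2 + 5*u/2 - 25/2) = (2*u + 3)/(2*u - 5)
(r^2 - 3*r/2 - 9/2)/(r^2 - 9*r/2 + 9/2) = (2*r + 3)/(2*r - 3)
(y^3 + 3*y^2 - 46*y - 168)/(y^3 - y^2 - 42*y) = (y + 4)/y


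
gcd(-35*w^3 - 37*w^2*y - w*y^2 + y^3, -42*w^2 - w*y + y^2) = -7*w + y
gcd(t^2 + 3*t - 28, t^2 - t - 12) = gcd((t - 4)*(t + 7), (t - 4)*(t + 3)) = t - 4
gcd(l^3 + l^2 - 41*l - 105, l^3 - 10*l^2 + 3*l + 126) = l^2 - 4*l - 21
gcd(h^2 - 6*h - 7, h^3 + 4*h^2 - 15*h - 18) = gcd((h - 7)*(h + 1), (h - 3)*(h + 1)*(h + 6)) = h + 1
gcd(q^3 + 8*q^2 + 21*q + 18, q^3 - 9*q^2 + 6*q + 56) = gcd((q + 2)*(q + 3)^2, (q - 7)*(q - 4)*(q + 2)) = q + 2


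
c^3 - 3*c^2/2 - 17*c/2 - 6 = (c - 4)*(c + 1)*(c + 3/2)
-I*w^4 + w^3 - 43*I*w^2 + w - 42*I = (w - 6*I)*(w - I)*(w + 7*I)*(-I*w + 1)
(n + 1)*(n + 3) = n^2 + 4*n + 3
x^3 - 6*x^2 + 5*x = x*(x - 5)*(x - 1)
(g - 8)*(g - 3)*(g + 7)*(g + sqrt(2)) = g^4 - 4*g^3 + sqrt(2)*g^3 - 53*g^2 - 4*sqrt(2)*g^2 - 53*sqrt(2)*g + 168*g + 168*sqrt(2)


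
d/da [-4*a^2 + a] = 1 - 8*a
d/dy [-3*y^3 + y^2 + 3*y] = -9*y^2 + 2*y + 3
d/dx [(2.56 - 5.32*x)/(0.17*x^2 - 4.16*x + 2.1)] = (0.9044*x^2 - 0.8704*x - 0.522399999999999)/(0.0289*x^4 - 1.4144*x^3 + 18.0196*x^2 - 17.472*x + 4.41)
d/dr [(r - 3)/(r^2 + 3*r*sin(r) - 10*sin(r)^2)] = (r^2 + 3*r*sin(r) + (3 - r)*(3*r*cos(r) + 2*r + 3*sin(r) - 10*sin(2*r)) - 10*sin(r)^2)/((r - 2*sin(r))^2*(r + 5*sin(r))^2)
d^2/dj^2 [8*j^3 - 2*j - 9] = 48*j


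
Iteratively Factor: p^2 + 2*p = (p + 2)*(p)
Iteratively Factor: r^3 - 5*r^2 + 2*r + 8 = (r - 4)*(r^2 - r - 2) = (r - 4)*(r + 1)*(r - 2)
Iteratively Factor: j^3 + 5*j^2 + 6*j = (j)*(j^2 + 5*j + 6) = j*(j + 2)*(j + 3)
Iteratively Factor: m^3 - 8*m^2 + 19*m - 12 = (m - 4)*(m^2 - 4*m + 3) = (m - 4)*(m - 3)*(m - 1)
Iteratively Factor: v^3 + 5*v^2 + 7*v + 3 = (v + 3)*(v^2 + 2*v + 1) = (v + 1)*(v + 3)*(v + 1)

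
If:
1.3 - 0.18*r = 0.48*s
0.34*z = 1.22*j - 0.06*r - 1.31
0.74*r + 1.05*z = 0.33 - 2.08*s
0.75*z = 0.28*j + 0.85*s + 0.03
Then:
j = 0.76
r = 18.23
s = -4.13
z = -4.36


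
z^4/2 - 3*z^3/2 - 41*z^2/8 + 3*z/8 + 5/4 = (z/2 + 1)*(z - 5)*(z - 1/2)*(z + 1/2)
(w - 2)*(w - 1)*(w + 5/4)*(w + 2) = w^4 + w^3/4 - 21*w^2/4 - w + 5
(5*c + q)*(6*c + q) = 30*c^2 + 11*c*q + q^2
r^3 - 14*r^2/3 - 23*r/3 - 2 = (r - 6)*(r + 1/3)*(r + 1)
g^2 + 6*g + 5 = (g + 1)*(g + 5)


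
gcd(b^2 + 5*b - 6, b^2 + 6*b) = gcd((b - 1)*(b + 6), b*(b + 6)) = b + 6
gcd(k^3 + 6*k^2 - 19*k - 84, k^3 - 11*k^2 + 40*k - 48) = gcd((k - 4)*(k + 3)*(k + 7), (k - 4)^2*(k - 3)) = k - 4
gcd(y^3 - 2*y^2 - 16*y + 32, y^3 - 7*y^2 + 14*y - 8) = y^2 - 6*y + 8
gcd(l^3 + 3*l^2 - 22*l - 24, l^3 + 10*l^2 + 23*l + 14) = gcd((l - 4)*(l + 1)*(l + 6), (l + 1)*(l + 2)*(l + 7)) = l + 1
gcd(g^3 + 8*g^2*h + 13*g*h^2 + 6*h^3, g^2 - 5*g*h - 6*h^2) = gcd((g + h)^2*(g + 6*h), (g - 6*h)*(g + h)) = g + h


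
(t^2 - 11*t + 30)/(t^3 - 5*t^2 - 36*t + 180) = 1/(t + 6)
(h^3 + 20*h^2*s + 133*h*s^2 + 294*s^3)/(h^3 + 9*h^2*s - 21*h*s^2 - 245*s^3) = (-h - 6*s)/(-h + 5*s)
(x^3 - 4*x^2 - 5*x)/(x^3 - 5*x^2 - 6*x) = (x - 5)/(x - 6)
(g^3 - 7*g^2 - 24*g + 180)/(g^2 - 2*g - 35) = (g^2 - 12*g + 36)/(g - 7)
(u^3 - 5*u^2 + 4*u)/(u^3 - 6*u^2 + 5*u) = (u - 4)/(u - 5)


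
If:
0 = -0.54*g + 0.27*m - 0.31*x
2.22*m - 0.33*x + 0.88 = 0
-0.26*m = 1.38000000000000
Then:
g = 16.31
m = -5.31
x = -33.04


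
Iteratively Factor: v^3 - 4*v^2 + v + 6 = (v - 2)*(v^2 - 2*v - 3) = (v - 3)*(v - 2)*(v + 1)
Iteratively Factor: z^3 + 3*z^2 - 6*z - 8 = (z - 2)*(z^2 + 5*z + 4) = (z - 2)*(z + 4)*(z + 1)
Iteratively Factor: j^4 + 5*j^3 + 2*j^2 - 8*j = (j - 1)*(j^3 + 6*j^2 + 8*j) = (j - 1)*(j + 4)*(j^2 + 2*j) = (j - 1)*(j + 2)*(j + 4)*(j)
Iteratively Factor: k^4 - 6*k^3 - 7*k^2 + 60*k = (k)*(k^3 - 6*k^2 - 7*k + 60) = k*(k + 3)*(k^2 - 9*k + 20) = k*(k - 5)*(k + 3)*(k - 4)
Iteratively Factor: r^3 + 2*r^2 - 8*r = (r)*(r^2 + 2*r - 8) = r*(r + 4)*(r - 2)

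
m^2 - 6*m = m*(m - 6)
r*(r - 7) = r^2 - 7*r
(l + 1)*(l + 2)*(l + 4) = l^3 + 7*l^2 + 14*l + 8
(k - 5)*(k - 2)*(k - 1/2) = k^3 - 15*k^2/2 + 27*k/2 - 5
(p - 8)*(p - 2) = p^2 - 10*p + 16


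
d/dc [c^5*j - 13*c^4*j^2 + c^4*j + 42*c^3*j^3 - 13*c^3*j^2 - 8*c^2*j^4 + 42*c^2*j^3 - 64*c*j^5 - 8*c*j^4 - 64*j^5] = j*(5*c^4 - 52*c^3*j + 4*c^3 + 126*c^2*j^2 - 39*c^2*j - 16*c*j^3 + 84*c*j^2 - 64*j^4 - 8*j^3)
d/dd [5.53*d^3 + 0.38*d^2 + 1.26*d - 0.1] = 16.59*d^2 + 0.76*d + 1.26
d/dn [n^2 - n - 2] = 2*n - 1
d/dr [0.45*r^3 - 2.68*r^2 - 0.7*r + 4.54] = 1.35*r^2 - 5.36*r - 0.7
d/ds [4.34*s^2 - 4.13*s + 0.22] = 8.68*s - 4.13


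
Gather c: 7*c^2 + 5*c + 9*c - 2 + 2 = 7*c^2 + 14*c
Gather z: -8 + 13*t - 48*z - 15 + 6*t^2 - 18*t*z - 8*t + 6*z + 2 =6*t^2 + 5*t + z*(-18*t - 42) - 21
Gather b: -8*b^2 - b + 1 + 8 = -8*b^2 - b + 9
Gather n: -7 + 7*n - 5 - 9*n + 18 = 6 - 2*n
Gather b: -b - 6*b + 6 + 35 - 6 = 35 - 7*b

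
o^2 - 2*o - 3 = (o - 3)*(o + 1)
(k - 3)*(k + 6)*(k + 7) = k^3 + 10*k^2 + 3*k - 126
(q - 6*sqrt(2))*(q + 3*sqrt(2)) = q^2 - 3*sqrt(2)*q - 36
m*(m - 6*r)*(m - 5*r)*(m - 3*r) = m^4 - 14*m^3*r + 63*m^2*r^2 - 90*m*r^3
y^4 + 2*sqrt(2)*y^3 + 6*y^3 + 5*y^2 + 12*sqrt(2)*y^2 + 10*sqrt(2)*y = y*(y + 1)*(y + 5)*(y + 2*sqrt(2))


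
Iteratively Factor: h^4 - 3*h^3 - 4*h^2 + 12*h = (h - 2)*(h^3 - h^2 - 6*h) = h*(h - 2)*(h^2 - h - 6) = h*(h - 3)*(h - 2)*(h + 2)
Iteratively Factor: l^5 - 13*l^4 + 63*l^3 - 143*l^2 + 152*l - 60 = (l - 1)*(l^4 - 12*l^3 + 51*l^2 - 92*l + 60) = (l - 2)*(l - 1)*(l^3 - 10*l^2 + 31*l - 30) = (l - 5)*(l - 2)*(l - 1)*(l^2 - 5*l + 6) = (l - 5)*(l - 2)^2*(l - 1)*(l - 3)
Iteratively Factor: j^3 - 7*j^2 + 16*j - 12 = (j - 2)*(j^2 - 5*j + 6) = (j - 2)^2*(j - 3)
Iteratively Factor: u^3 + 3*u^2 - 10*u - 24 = (u + 4)*(u^2 - u - 6) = (u + 2)*(u + 4)*(u - 3)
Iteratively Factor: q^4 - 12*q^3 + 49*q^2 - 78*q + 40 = (q - 5)*(q^3 - 7*q^2 + 14*q - 8) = (q - 5)*(q - 2)*(q^2 - 5*q + 4) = (q - 5)*(q - 4)*(q - 2)*(q - 1)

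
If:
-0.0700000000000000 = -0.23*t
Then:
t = 0.30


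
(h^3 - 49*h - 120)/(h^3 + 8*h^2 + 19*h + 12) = (h^2 - 3*h - 40)/(h^2 + 5*h + 4)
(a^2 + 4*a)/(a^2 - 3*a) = (a + 4)/(a - 3)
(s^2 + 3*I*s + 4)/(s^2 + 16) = (s - I)/(s - 4*I)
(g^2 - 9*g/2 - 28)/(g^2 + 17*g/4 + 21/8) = 4*(g - 8)/(4*g + 3)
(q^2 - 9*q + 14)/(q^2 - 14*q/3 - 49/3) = 3*(q - 2)/(3*q + 7)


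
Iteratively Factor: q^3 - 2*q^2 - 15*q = (q - 5)*(q^2 + 3*q) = (q - 5)*(q + 3)*(q)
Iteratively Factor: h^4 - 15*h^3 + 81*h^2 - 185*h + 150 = (h - 5)*(h^3 - 10*h^2 + 31*h - 30) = (h - 5)^2*(h^2 - 5*h + 6) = (h - 5)^2*(h - 2)*(h - 3)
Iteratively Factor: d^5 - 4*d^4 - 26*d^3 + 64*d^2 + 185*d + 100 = (d - 5)*(d^4 + d^3 - 21*d^2 - 41*d - 20) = (d - 5)*(d + 1)*(d^3 - 21*d - 20) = (d - 5)*(d + 1)^2*(d^2 - d - 20) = (d - 5)^2*(d + 1)^2*(d + 4)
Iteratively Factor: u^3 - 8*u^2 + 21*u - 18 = (u - 3)*(u^2 - 5*u + 6) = (u - 3)^2*(u - 2)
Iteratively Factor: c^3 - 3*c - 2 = (c - 2)*(c^2 + 2*c + 1) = (c - 2)*(c + 1)*(c + 1)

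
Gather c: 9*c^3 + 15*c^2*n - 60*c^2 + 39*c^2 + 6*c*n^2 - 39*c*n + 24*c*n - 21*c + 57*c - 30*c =9*c^3 + c^2*(15*n - 21) + c*(6*n^2 - 15*n + 6)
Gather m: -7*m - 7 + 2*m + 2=-5*m - 5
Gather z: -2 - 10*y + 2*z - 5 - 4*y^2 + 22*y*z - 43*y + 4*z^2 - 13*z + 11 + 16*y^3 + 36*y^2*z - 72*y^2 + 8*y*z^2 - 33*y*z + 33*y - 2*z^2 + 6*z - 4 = 16*y^3 - 76*y^2 - 20*y + z^2*(8*y + 2) + z*(36*y^2 - 11*y - 5)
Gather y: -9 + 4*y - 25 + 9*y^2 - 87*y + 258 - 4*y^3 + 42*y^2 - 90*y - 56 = -4*y^3 + 51*y^2 - 173*y + 168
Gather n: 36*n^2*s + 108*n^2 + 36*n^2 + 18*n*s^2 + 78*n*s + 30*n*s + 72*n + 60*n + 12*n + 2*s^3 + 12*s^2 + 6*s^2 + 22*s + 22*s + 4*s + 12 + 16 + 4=n^2*(36*s + 144) + n*(18*s^2 + 108*s + 144) + 2*s^3 + 18*s^2 + 48*s + 32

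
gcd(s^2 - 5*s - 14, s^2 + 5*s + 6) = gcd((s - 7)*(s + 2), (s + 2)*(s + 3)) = s + 2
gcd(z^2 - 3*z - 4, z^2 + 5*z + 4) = z + 1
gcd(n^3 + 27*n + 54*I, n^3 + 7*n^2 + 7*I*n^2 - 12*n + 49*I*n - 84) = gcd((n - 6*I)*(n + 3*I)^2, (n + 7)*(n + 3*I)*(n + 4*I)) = n + 3*I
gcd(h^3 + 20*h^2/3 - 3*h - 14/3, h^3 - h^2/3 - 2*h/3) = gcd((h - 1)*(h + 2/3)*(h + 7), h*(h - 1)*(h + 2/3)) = h^2 - h/3 - 2/3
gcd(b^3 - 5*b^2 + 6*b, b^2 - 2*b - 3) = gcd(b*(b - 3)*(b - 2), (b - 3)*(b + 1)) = b - 3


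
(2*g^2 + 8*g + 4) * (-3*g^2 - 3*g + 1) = -6*g^4 - 30*g^3 - 34*g^2 - 4*g + 4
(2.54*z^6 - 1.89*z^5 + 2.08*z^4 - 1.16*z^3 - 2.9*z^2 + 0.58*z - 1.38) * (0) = 0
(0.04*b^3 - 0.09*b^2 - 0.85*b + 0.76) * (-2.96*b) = -0.1184*b^4 + 0.2664*b^3 + 2.516*b^2 - 2.2496*b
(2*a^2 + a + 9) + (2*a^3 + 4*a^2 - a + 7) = 2*a^3 + 6*a^2 + 16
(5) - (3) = 2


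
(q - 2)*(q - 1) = q^2 - 3*q + 2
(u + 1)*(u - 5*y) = u^2 - 5*u*y + u - 5*y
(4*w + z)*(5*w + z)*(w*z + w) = 20*w^3*z + 20*w^3 + 9*w^2*z^2 + 9*w^2*z + w*z^3 + w*z^2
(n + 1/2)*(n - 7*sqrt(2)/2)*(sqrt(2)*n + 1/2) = sqrt(2)*n^3 - 13*n^2/2 + sqrt(2)*n^2/2 - 13*n/4 - 7*sqrt(2)*n/4 - 7*sqrt(2)/8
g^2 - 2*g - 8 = (g - 4)*(g + 2)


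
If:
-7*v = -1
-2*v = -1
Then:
No Solution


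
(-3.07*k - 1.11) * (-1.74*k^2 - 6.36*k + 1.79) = 5.3418*k^3 + 21.4566*k^2 + 1.5643*k - 1.9869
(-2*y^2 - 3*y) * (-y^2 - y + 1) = 2*y^4 + 5*y^3 + y^2 - 3*y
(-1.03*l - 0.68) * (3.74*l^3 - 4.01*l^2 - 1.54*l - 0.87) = -3.8522*l^4 + 1.5871*l^3 + 4.313*l^2 + 1.9433*l + 0.5916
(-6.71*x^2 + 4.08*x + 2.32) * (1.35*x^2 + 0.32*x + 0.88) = -9.0585*x^4 + 3.3608*x^3 - 1.4672*x^2 + 4.3328*x + 2.0416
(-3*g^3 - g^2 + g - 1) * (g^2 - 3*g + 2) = -3*g^5 + 8*g^4 - 2*g^3 - 6*g^2 + 5*g - 2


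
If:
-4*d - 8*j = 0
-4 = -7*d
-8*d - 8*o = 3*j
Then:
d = 4/7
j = -2/7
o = -13/28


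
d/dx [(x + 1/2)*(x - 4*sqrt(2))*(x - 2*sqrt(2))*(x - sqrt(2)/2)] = 4*x^3 - 39*sqrt(2)*x^2/2 + 3*x^2/2 - 13*sqrt(2)*x/2 + 44*x - 8*sqrt(2) + 11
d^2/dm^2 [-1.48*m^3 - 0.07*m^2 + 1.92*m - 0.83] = -8.88*m - 0.14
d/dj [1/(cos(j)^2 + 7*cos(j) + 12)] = (2*cos(j) + 7)*sin(j)/(cos(j)^2 + 7*cos(j) + 12)^2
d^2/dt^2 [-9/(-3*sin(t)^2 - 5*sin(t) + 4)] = 9*(-36*sin(t)^4 - 45*sin(t)^3 - 19*sin(t)^2 + 70*sin(t) + 74)/(3*sin(t)^2 + 5*sin(t) - 4)^3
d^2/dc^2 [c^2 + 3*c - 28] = 2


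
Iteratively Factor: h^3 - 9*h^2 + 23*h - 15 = (h - 3)*(h^2 - 6*h + 5) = (h - 5)*(h - 3)*(h - 1)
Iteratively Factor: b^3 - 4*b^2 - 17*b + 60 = (b - 3)*(b^2 - b - 20) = (b - 5)*(b - 3)*(b + 4)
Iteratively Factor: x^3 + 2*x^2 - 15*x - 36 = (x - 4)*(x^2 + 6*x + 9) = (x - 4)*(x + 3)*(x + 3)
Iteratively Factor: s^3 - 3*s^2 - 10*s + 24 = (s - 4)*(s^2 + s - 6) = (s - 4)*(s - 2)*(s + 3)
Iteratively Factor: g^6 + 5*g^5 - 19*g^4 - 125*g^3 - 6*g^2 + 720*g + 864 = (g + 4)*(g^5 + g^4 - 23*g^3 - 33*g^2 + 126*g + 216) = (g + 3)*(g + 4)*(g^4 - 2*g^3 - 17*g^2 + 18*g + 72) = (g + 2)*(g + 3)*(g + 4)*(g^3 - 4*g^2 - 9*g + 36) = (g - 4)*(g + 2)*(g + 3)*(g + 4)*(g^2 - 9) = (g - 4)*(g + 2)*(g + 3)^2*(g + 4)*(g - 3)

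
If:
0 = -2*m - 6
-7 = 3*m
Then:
No Solution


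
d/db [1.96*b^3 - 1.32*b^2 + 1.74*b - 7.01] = 5.88*b^2 - 2.64*b + 1.74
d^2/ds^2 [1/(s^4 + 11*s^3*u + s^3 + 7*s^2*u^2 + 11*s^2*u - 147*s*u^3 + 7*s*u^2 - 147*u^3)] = 2*(-(6*s^2 + 33*s*u + 3*s + 7*u^2 + 11*u)*(s^4 + 11*s^3*u + s^3 + 7*s^2*u^2 + 11*s^2*u - 147*s*u^3 + 7*s*u^2 - 147*u^3) + (4*s^3 + 33*s^2*u + 3*s^2 + 14*s*u^2 + 22*s*u - 147*u^3 + 7*u^2)^2)/(s^4 + 11*s^3*u + s^3 + 7*s^2*u^2 + 11*s^2*u - 147*s*u^3 + 7*s*u^2 - 147*u^3)^3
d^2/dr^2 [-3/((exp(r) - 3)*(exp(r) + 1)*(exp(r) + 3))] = (-27*exp(5*r) - 33*exp(4*r) + 42*exp(3*r) - 162*exp(2*r) - 351*exp(r) + 243)*exp(r)/(exp(9*r) + 3*exp(8*r) - 24*exp(7*r) - 80*exp(6*r) + 162*exp(5*r) + 702*exp(4*r) - 1944*exp(2*r) - 2187*exp(r) - 729)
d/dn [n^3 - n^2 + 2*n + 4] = 3*n^2 - 2*n + 2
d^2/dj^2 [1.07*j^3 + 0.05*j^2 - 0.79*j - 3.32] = 6.42*j + 0.1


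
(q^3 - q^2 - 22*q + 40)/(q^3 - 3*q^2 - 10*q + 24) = (q + 5)/(q + 3)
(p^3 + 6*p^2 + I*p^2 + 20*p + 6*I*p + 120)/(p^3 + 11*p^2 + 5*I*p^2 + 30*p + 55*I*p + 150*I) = (p - 4*I)/(p + 5)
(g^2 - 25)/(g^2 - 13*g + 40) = (g + 5)/(g - 8)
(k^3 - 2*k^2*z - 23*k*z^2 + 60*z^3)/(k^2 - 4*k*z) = k + 2*z - 15*z^2/k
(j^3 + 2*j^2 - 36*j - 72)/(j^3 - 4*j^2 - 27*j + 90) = (j^2 + 8*j + 12)/(j^2 + 2*j - 15)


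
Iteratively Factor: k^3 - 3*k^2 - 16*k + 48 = (k - 4)*(k^2 + k - 12) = (k - 4)*(k + 4)*(k - 3)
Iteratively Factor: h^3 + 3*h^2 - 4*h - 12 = (h + 2)*(h^2 + h - 6) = (h - 2)*(h + 2)*(h + 3)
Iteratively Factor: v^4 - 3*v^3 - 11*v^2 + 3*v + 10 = (v - 1)*(v^3 - 2*v^2 - 13*v - 10) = (v - 1)*(v + 2)*(v^2 - 4*v - 5) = (v - 5)*(v - 1)*(v + 2)*(v + 1)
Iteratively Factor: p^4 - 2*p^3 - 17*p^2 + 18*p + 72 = (p + 3)*(p^3 - 5*p^2 - 2*p + 24) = (p - 3)*(p + 3)*(p^2 - 2*p - 8) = (p - 3)*(p + 2)*(p + 3)*(p - 4)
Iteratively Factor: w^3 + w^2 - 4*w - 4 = (w + 1)*(w^2 - 4) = (w + 1)*(w + 2)*(w - 2)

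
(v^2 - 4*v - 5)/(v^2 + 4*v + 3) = (v - 5)/(v + 3)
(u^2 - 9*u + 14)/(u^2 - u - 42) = (u - 2)/(u + 6)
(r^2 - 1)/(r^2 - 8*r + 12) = (r^2 - 1)/(r^2 - 8*r + 12)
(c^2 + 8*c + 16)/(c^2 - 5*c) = (c^2 + 8*c + 16)/(c*(c - 5))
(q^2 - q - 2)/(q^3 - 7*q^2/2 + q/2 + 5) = 2/(2*q - 5)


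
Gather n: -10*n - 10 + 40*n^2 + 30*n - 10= 40*n^2 + 20*n - 20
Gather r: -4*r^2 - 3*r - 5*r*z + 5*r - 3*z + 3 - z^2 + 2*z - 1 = -4*r^2 + r*(2 - 5*z) - z^2 - z + 2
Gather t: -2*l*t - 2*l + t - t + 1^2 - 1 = -2*l*t - 2*l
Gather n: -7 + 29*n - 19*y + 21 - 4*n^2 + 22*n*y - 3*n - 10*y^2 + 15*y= -4*n^2 + n*(22*y + 26) - 10*y^2 - 4*y + 14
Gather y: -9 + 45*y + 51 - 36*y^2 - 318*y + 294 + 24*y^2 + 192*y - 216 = -12*y^2 - 81*y + 120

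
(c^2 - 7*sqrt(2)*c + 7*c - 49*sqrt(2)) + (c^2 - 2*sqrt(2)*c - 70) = 2*c^2 - 9*sqrt(2)*c + 7*c - 70 - 49*sqrt(2)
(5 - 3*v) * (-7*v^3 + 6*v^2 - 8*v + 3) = 21*v^4 - 53*v^3 + 54*v^2 - 49*v + 15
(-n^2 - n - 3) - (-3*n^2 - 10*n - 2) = 2*n^2 + 9*n - 1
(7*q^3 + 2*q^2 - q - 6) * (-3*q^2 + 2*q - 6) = -21*q^5 + 8*q^4 - 35*q^3 + 4*q^2 - 6*q + 36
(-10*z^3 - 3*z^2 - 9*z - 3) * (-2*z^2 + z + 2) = 20*z^5 - 4*z^4 - 5*z^3 - 9*z^2 - 21*z - 6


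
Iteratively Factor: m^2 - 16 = (m - 4)*(m + 4)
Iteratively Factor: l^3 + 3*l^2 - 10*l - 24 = (l + 2)*(l^2 + l - 12) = (l + 2)*(l + 4)*(l - 3)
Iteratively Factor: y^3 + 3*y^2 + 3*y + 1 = (y + 1)*(y^2 + 2*y + 1) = (y + 1)^2*(y + 1)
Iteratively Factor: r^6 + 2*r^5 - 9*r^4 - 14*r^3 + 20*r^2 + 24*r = (r + 3)*(r^5 - r^4 - 6*r^3 + 4*r^2 + 8*r) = (r + 2)*(r + 3)*(r^4 - 3*r^3 + 4*r) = r*(r + 2)*(r + 3)*(r^3 - 3*r^2 + 4) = r*(r - 2)*(r + 2)*(r + 3)*(r^2 - r - 2) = r*(r - 2)*(r + 1)*(r + 2)*(r + 3)*(r - 2)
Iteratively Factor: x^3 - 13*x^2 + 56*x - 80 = (x - 4)*(x^2 - 9*x + 20) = (x - 4)^2*(x - 5)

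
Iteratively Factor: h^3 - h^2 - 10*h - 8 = (h + 1)*(h^2 - 2*h - 8) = (h + 1)*(h + 2)*(h - 4)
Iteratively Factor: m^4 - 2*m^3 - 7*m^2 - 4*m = (m + 1)*(m^3 - 3*m^2 - 4*m) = m*(m + 1)*(m^2 - 3*m - 4) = m*(m - 4)*(m + 1)*(m + 1)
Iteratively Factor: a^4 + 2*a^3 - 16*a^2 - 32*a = (a - 4)*(a^3 + 6*a^2 + 8*a) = (a - 4)*(a + 4)*(a^2 + 2*a) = a*(a - 4)*(a + 4)*(a + 2)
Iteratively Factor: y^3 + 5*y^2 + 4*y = (y)*(y^2 + 5*y + 4) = y*(y + 1)*(y + 4)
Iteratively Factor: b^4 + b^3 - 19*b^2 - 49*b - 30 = (b + 3)*(b^3 - 2*b^2 - 13*b - 10) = (b + 1)*(b + 3)*(b^2 - 3*b - 10) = (b + 1)*(b + 2)*(b + 3)*(b - 5)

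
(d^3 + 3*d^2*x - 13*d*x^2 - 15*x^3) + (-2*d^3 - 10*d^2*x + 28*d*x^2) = -d^3 - 7*d^2*x + 15*d*x^2 - 15*x^3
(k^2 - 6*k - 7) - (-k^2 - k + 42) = 2*k^2 - 5*k - 49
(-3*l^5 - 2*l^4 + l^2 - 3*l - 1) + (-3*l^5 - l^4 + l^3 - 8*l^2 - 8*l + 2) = -6*l^5 - 3*l^4 + l^3 - 7*l^2 - 11*l + 1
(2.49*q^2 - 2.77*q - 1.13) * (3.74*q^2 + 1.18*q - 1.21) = 9.3126*q^4 - 7.4216*q^3 - 10.5077*q^2 + 2.0183*q + 1.3673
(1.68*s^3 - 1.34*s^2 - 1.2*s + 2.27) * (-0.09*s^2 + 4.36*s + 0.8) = -0.1512*s^5 + 7.4454*s^4 - 4.3904*s^3 - 6.5083*s^2 + 8.9372*s + 1.816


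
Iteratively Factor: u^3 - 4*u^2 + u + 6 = (u - 3)*(u^2 - u - 2) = (u - 3)*(u + 1)*(u - 2)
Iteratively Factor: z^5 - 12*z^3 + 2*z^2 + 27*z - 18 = (z - 1)*(z^4 + z^3 - 11*z^2 - 9*z + 18) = (z - 3)*(z - 1)*(z^3 + 4*z^2 + z - 6) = (z - 3)*(z - 1)*(z + 2)*(z^2 + 2*z - 3) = (z - 3)*(z - 1)*(z + 2)*(z + 3)*(z - 1)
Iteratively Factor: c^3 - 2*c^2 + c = (c - 1)*(c^2 - c) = c*(c - 1)*(c - 1)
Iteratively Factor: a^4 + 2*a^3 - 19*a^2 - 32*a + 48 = (a - 4)*(a^3 + 6*a^2 + 5*a - 12) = (a - 4)*(a + 4)*(a^2 + 2*a - 3) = (a - 4)*(a - 1)*(a + 4)*(a + 3)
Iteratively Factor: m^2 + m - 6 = (m - 2)*(m + 3)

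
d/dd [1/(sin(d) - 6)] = -cos(d)/(sin(d) - 6)^2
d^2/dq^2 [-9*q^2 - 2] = -18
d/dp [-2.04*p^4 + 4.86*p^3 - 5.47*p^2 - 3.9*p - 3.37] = -8.16*p^3 + 14.58*p^2 - 10.94*p - 3.9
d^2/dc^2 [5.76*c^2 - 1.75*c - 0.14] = 11.5200000000000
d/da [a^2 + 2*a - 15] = 2*a + 2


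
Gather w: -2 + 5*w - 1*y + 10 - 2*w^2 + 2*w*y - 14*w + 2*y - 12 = -2*w^2 + w*(2*y - 9) + y - 4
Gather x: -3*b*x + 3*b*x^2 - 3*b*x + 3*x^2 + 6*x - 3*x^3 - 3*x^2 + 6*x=3*b*x^2 - 3*x^3 + x*(12 - 6*b)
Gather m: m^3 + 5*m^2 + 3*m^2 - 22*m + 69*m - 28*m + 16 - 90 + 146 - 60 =m^3 + 8*m^2 + 19*m + 12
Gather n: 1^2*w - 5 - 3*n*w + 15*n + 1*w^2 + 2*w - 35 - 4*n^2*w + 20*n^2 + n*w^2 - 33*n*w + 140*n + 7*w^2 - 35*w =n^2*(20 - 4*w) + n*(w^2 - 36*w + 155) + 8*w^2 - 32*w - 40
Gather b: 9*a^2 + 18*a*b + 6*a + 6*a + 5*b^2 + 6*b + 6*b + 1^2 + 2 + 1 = 9*a^2 + 12*a + 5*b^2 + b*(18*a + 12) + 4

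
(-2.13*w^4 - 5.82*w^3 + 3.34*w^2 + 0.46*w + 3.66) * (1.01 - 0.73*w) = 1.5549*w^5 + 2.0973*w^4 - 8.3164*w^3 + 3.0376*w^2 - 2.2072*w + 3.6966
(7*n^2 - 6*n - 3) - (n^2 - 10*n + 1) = 6*n^2 + 4*n - 4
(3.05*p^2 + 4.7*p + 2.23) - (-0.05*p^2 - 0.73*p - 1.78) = 3.1*p^2 + 5.43*p + 4.01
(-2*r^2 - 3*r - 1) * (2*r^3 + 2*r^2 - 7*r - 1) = -4*r^5 - 10*r^4 + 6*r^3 + 21*r^2 + 10*r + 1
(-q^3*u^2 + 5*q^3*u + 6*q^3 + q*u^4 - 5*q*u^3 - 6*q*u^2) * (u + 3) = -q^3*u^3 + 2*q^3*u^2 + 21*q^3*u + 18*q^3 + q*u^5 - 2*q*u^4 - 21*q*u^3 - 18*q*u^2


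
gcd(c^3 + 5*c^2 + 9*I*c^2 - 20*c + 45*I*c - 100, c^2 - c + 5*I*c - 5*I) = c + 5*I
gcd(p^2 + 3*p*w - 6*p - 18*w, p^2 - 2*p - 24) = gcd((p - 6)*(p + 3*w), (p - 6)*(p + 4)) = p - 6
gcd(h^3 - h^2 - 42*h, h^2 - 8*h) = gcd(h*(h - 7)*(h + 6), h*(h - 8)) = h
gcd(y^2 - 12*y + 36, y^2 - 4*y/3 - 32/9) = 1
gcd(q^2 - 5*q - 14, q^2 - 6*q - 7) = q - 7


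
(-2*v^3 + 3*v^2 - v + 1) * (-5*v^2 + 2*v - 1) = 10*v^5 - 19*v^4 + 13*v^3 - 10*v^2 + 3*v - 1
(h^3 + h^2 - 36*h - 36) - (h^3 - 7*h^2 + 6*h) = 8*h^2 - 42*h - 36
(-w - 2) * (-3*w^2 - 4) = 3*w^3 + 6*w^2 + 4*w + 8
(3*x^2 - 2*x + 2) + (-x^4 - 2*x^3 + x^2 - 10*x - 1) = -x^4 - 2*x^3 + 4*x^2 - 12*x + 1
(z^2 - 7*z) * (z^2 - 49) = z^4 - 7*z^3 - 49*z^2 + 343*z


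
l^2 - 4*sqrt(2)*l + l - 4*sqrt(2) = (l + 1)*(l - 4*sqrt(2))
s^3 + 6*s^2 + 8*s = s*(s + 2)*(s + 4)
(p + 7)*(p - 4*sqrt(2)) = p^2 - 4*sqrt(2)*p + 7*p - 28*sqrt(2)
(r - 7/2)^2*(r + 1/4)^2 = r^4 - 13*r^3/2 + 141*r^2/16 + 91*r/16 + 49/64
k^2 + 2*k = k*(k + 2)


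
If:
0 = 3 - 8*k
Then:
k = 3/8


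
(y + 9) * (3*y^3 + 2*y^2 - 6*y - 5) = 3*y^4 + 29*y^3 + 12*y^2 - 59*y - 45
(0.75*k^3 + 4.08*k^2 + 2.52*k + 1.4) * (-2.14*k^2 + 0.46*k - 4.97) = -1.605*k^5 - 8.3862*k^4 - 7.2435*k^3 - 22.1144*k^2 - 11.8804*k - 6.958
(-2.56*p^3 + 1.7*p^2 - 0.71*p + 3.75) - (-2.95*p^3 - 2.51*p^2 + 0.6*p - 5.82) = 0.39*p^3 + 4.21*p^2 - 1.31*p + 9.57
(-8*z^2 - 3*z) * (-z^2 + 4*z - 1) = 8*z^4 - 29*z^3 - 4*z^2 + 3*z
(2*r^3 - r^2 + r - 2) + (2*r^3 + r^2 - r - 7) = 4*r^3 - 9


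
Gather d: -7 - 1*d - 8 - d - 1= -2*d - 16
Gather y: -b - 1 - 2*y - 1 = -b - 2*y - 2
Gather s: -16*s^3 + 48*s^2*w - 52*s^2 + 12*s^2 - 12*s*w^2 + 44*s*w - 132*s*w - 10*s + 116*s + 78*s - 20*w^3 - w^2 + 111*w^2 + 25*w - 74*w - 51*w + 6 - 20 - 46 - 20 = -16*s^3 + s^2*(48*w - 40) + s*(-12*w^2 - 88*w + 184) - 20*w^3 + 110*w^2 - 100*w - 80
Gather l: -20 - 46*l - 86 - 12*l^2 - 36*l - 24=-12*l^2 - 82*l - 130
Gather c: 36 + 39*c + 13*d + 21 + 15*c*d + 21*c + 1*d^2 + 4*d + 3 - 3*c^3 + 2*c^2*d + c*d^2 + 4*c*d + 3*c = -3*c^3 + 2*c^2*d + c*(d^2 + 19*d + 63) + d^2 + 17*d + 60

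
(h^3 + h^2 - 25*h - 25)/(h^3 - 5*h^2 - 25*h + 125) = (h + 1)/(h - 5)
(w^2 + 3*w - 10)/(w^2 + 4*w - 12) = (w + 5)/(w + 6)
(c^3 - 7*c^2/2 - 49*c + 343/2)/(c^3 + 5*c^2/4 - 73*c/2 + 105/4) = 2*(2*c^2 - 21*c + 49)/(4*c^2 - 23*c + 15)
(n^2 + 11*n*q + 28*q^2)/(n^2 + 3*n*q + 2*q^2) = (n^2 + 11*n*q + 28*q^2)/(n^2 + 3*n*q + 2*q^2)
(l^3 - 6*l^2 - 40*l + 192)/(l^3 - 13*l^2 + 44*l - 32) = (l + 6)/(l - 1)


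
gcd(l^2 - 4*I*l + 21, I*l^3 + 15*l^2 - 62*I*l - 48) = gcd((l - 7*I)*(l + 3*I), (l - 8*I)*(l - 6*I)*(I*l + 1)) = 1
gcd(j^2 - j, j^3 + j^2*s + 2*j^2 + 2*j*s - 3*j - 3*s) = j - 1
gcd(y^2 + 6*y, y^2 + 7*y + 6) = y + 6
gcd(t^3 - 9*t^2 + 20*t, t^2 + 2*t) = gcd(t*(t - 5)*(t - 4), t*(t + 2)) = t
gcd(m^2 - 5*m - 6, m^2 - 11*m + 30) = m - 6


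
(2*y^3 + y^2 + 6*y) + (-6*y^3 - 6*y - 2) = -4*y^3 + y^2 - 2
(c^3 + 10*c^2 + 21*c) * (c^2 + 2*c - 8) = c^5 + 12*c^4 + 33*c^3 - 38*c^2 - 168*c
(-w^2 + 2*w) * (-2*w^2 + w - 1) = 2*w^4 - 5*w^3 + 3*w^2 - 2*w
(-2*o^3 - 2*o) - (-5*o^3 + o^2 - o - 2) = 3*o^3 - o^2 - o + 2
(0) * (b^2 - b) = 0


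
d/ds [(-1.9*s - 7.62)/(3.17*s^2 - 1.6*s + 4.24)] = (6.023*s^2 + 48.3108*s - 20.248)/(10.0489*s^4 - 10.144*s^3 + 29.4416*s^2 - 13.568*s + 17.9776)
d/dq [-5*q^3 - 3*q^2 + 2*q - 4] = -15*q^2 - 6*q + 2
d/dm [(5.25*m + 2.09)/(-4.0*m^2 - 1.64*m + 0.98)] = (21.0*m^2 + 16.72*m + 8.5726)/(16.0*m^4 + 13.12*m^3 - 5.1504*m^2 - 3.2144*m + 0.9604)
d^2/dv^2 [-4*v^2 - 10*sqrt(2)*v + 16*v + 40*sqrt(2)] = -8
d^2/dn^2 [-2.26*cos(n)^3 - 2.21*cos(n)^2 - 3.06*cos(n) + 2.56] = 4.755*cos(n) + 4.42*cos(2*n) + 5.085*cos(3*n)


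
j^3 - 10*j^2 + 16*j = j*(j - 8)*(j - 2)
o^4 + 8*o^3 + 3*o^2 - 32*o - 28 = (o - 2)*(o + 1)*(o + 2)*(o + 7)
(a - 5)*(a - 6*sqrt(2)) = a^2 - 6*sqrt(2)*a - 5*a + 30*sqrt(2)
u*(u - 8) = u^2 - 8*u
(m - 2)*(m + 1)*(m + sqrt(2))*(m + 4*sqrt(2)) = m^4 - m^3 + 5*sqrt(2)*m^3 - 5*sqrt(2)*m^2 + 6*m^2 - 10*sqrt(2)*m - 8*m - 16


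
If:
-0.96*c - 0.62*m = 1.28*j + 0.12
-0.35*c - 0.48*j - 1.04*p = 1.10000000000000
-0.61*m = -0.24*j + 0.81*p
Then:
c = -27.2822551499819*p - 22.3035778821829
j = 17.7266443801952*p + 13.971358872425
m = 5.64654860860137*p + 5.4969280809541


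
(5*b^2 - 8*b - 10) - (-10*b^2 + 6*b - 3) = 15*b^2 - 14*b - 7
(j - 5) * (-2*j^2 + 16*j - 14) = -2*j^3 + 26*j^2 - 94*j + 70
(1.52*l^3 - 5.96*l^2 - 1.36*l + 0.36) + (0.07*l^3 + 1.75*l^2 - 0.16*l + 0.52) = 1.59*l^3 - 4.21*l^2 - 1.52*l + 0.88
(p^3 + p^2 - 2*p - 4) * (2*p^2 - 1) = 2*p^5 + 2*p^4 - 5*p^3 - 9*p^2 + 2*p + 4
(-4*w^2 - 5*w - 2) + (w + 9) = -4*w^2 - 4*w + 7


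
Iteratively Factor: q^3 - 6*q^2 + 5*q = (q - 1)*(q^2 - 5*q) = (q - 5)*(q - 1)*(q)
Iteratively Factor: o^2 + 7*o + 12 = (o + 3)*(o + 4)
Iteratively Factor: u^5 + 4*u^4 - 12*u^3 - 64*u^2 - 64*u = (u + 2)*(u^4 + 2*u^3 - 16*u^2 - 32*u) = (u - 4)*(u + 2)*(u^3 + 6*u^2 + 8*u) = u*(u - 4)*(u + 2)*(u^2 + 6*u + 8) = u*(u - 4)*(u + 2)^2*(u + 4)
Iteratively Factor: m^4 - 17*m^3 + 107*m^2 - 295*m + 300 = (m - 4)*(m^3 - 13*m^2 + 55*m - 75) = (m - 5)*(m - 4)*(m^2 - 8*m + 15) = (m - 5)*(m - 4)*(m - 3)*(m - 5)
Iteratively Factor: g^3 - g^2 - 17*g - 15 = (g - 5)*(g^2 + 4*g + 3) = (g - 5)*(g + 1)*(g + 3)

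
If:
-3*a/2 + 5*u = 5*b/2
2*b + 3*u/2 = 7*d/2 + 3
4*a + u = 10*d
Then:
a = 103*u/52 - 15/13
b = 211*u/260 + 9/13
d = 58*u/65 - 6/13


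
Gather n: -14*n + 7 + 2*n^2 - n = 2*n^2 - 15*n + 7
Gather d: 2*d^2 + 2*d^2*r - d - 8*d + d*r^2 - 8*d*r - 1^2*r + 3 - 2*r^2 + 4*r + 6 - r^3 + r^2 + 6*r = d^2*(2*r + 2) + d*(r^2 - 8*r - 9) - r^3 - r^2 + 9*r + 9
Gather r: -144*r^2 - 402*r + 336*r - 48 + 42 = -144*r^2 - 66*r - 6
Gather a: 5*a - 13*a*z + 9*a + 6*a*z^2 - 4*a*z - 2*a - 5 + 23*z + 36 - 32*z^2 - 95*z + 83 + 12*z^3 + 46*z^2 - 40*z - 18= a*(6*z^2 - 17*z + 12) + 12*z^3 + 14*z^2 - 112*z + 96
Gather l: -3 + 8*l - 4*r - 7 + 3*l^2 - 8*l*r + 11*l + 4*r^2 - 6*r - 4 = 3*l^2 + l*(19 - 8*r) + 4*r^2 - 10*r - 14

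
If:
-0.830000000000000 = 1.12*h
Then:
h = -0.74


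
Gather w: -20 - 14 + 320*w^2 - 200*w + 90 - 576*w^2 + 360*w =-256*w^2 + 160*w + 56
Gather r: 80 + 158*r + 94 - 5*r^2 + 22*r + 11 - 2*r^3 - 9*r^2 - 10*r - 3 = -2*r^3 - 14*r^2 + 170*r + 182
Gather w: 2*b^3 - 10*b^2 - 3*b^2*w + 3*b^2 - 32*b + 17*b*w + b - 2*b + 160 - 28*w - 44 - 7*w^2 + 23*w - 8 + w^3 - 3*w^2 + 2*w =2*b^3 - 7*b^2 - 33*b + w^3 - 10*w^2 + w*(-3*b^2 + 17*b - 3) + 108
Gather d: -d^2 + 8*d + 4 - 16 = -d^2 + 8*d - 12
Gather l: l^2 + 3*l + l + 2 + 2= l^2 + 4*l + 4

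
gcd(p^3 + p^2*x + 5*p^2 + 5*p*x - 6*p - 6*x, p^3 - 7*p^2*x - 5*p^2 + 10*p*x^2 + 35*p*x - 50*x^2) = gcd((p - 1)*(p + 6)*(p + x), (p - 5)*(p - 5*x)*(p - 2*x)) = 1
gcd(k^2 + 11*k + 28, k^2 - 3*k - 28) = k + 4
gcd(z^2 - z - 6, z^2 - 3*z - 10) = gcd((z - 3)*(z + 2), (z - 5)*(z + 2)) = z + 2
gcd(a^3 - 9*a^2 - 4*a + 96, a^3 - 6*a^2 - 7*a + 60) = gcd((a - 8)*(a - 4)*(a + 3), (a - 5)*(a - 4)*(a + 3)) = a^2 - a - 12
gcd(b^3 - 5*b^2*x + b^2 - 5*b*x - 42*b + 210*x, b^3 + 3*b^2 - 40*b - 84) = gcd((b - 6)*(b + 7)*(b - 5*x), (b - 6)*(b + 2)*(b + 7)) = b^2 + b - 42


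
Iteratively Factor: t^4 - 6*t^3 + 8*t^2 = (t)*(t^3 - 6*t^2 + 8*t) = t^2*(t^2 - 6*t + 8) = t^2*(t - 2)*(t - 4)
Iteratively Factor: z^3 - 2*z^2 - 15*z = (z - 5)*(z^2 + 3*z) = z*(z - 5)*(z + 3)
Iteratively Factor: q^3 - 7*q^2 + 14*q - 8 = (q - 2)*(q^2 - 5*q + 4) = (q - 2)*(q - 1)*(q - 4)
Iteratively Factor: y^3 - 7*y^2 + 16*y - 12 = (y - 2)*(y^2 - 5*y + 6) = (y - 2)^2*(y - 3)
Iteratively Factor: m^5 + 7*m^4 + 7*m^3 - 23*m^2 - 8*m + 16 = (m + 1)*(m^4 + 6*m^3 + m^2 - 24*m + 16) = (m - 1)*(m + 1)*(m^3 + 7*m^2 + 8*m - 16) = (m - 1)*(m + 1)*(m + 4)*(m^2 + 3*m - 4) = (m - 1)*(m + 1)*(m + 4)^2*(m - 1)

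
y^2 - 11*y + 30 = (y - 6)*(y - 5)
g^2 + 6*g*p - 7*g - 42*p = (g - 7)*(g + 6*p)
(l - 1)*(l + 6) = l^2 + 5*l - 6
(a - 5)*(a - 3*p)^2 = a^3 - 6*a^2*p - 5*a^2 + 9*a*p^2 + 30*a*p - 45*p^2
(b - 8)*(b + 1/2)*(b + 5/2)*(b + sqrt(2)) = b^4 - 5*b^3 + sqrt(2)*b^3 - 91*b^2/4 - 5*sqrt(2)*b^2 - 91*sqrt(2)*b/4 - 10*b - 10*sqrt(2)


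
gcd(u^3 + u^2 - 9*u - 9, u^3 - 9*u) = u^2 - 9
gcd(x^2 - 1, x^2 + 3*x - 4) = x - 1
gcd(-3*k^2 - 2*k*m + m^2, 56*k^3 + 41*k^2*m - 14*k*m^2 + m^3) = k + m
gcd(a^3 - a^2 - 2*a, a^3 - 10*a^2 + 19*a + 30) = a + 1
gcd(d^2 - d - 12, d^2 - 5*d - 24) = d + 3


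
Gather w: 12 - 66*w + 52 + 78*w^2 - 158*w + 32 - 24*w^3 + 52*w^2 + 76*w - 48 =-24*w^3 + 130*w^2 - 148*w + 48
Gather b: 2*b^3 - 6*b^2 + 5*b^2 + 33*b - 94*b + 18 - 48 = 2*b^3 - b^2 - 61*b - 30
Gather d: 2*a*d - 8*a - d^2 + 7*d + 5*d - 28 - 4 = -8*a - d^2 + d*(2*a + 12) - 32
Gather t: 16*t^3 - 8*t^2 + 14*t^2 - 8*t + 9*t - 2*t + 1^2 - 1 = 16*t^3 + 6*t^2 - t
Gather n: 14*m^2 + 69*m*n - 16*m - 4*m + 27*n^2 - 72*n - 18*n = 14*m^2 - 20*m + 27*n^2 + n*(69*m - 90)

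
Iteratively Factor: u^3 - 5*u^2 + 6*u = (u - 2)*(u^2 - 3*u) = u*(u - 2)*(u - 3)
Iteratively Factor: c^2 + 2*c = (c)*(c + 2)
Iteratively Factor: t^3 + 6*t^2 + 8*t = (t)*(t^2 + 6*t + 8) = t*(t + 2)*(t + 4)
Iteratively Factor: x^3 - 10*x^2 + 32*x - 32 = (x - 2)*(x^2 - 8*x + 16) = (x - 4)*(x - 2)*(x - 4)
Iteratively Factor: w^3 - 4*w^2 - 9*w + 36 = (w - 4)*(w^2 - 9) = (w - 4)*(w - 3)*(w + 3)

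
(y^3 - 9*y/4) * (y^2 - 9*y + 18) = y^5 - 9*y^4 + 63*y^3/4 + 81*y^2/4 - 81*y/2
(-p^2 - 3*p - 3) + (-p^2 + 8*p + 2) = -2*p^2 + 5*p - 1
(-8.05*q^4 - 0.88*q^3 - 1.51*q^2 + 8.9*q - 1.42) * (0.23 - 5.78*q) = 46.529*q^5 + 3.2349*q^4 + 8.5254*q^3 - 51.7893*q^2 + 10.2546*q - 0.3266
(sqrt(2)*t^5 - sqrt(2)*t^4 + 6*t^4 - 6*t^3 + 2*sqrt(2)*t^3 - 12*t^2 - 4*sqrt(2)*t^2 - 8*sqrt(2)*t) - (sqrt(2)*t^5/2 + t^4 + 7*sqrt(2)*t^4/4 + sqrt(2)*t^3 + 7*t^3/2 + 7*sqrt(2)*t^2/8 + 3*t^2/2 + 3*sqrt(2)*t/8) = sqrt(2)*t^5/2 - 11*sqrt(2)*t^4/4 + 5*t^4 - 19*t^3/2 + sqrt(2)*t^3 - 27*t^2/2 - 39*sqrt(2)*t^2/8 - 67*sqrt(2)*t/8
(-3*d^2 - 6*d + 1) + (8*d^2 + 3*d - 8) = 5*d^2 - 3*d - 7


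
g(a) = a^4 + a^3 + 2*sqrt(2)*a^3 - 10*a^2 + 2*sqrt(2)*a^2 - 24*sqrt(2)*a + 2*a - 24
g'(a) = 4*a^3 + 3*a^2 + 6*sqrt(2)*a^2 - 20*a + 4*sqrt(2)*a - 24*sqrt(2) + 2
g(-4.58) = 44.06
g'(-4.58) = -109.62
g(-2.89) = -14.24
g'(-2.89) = 8.89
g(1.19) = -63.71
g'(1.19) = -26.00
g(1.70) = -71.86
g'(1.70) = -3.48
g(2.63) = -40.12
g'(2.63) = 82.54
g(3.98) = 227.55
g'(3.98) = 345.08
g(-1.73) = -1.07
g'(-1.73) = 6.54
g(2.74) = -30.24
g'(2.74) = 97.27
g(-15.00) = 36545.57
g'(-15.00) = -10732.61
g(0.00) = -24.00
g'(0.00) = -31.94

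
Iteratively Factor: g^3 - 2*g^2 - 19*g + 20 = (g - 1)*(g^2 - g - 20) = (g - 1)*(g + 4)*(g - 5)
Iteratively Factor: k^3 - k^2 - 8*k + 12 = (k + 3)*(k^2 - 4*k + 4) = (k - 2)*(k + 3)*(k - 2)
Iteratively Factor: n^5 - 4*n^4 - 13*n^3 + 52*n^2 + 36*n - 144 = (n - 4)*(n^4 - 13*n^2 + 36) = (n - 4)*(n - 2)*(n^3 + 2*n^2 - 9*n - 18) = (n - 4)*(n - 2)*(n + 3)*(n^2 - n - 6) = (n - 4)*(n - 2)*(n + 2)*(n + 3)*(n - 3)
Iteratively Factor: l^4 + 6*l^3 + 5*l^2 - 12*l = (l + 4)*(l^3 + 2*l^2 - 3*l) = l*(l + 4)*(l^2 + 2*l - 3) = l*(l + 3)*(l + 4)*(l - 1)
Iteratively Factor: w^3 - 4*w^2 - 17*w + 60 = (w - 5)*(w^2 + w - 12) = (w - 5)*(w - 3)*(w + 4)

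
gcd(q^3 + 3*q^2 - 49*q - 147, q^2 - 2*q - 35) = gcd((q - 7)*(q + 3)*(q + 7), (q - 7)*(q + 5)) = q - 7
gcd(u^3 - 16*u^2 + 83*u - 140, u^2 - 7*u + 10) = u - 5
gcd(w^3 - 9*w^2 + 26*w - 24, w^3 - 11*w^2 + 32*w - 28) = w - 2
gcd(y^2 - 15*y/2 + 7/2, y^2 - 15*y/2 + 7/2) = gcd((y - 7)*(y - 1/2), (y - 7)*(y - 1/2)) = y^2 - 15*y/2 + 7/2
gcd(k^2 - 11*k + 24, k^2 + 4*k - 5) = 1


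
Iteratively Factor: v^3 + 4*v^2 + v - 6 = (v + 2)*(v^2 + 2*v - 3) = (v + 2)*(v + 3)*(v - 1)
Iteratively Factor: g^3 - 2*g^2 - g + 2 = (g - 1)*(g^2 - g - 2) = (g - 2)*(g - 1)*(g + 1)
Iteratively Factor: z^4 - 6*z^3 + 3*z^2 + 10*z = (z)*(z^3 - 6*z^2 + 3*z + 10) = z*(z - 2)*(z^2 - 4*z - 5) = z*(z - 5)*(z - 2)*(z + 1)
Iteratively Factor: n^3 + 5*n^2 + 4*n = (n + 4)*(n^2 + n) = n*(n + 4)*(n + 1)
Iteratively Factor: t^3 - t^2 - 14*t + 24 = (t - 3)*(t^2 + 2*t - 8) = (t - 3)*(t + 4)*(t - 2)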